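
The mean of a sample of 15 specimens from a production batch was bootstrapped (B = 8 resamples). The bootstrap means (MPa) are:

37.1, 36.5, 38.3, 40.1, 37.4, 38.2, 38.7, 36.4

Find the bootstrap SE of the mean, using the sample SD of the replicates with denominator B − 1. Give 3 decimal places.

SE* = 1.242

Bootstrap SE is the standard deviation of the 8 replicate means.
Mean of replicates: (37.1 + 36.5 + 38.3 + 40.1 + 37.4 + 38.2 + 38.7 + 36.4) / 8 = 302.7000 / 8 = 37.8375
Sum of squared deviations: (−0.7375)² + (−1.3375)² + (+0.4625)² + (+2.2625)² + (−0.4375)² + (+0.3625)² + (+0.8625)² + (−1.4375)² = 10.7988
Variance = 10.7988 / 7 = 1.5427
SE* = √1.5427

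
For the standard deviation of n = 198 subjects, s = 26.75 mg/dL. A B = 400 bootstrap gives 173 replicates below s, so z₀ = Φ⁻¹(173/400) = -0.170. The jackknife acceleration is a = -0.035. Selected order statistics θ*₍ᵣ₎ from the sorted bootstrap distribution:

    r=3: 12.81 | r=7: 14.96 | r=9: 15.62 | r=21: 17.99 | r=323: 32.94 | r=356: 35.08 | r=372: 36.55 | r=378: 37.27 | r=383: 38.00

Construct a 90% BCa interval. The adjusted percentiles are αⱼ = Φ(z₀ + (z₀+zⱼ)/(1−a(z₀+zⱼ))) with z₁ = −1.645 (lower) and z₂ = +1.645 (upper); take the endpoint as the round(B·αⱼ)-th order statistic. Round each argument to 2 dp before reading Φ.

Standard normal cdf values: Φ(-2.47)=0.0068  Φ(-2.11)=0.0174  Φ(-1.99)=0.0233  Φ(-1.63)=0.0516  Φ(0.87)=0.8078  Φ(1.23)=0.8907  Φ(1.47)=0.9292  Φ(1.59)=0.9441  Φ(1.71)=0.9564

Lower: z₀ + z₁ = -0.170 + (-1.645) = -1.815; 1 − a(z₀+z₁) = 1 − (-0.035)(-1.815) = 0.9365; argument = -0.170 + (-1.815)/0.9365 = -2.1081 → -2.11.
α₁ = Φ(-2.11) = 0.0174; rank = round(400 × 0.0174) = 7; θ*₍7₎ = 14.96.
Upper: z₀ + z₂ = 1.475; 1 − a(z₀+z₂) = 1.0516; argument = 1.2326 → 1.23; α₂ = 0.8907; rank = 356; θ*₍356₎ = 35.08.

(14.96, 35.08)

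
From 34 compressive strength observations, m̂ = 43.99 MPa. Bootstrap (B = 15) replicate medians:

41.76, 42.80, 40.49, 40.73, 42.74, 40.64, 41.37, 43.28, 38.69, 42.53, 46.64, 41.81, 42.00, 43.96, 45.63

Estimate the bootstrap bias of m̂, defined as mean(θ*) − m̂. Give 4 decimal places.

bias = −1.6520

mean(θ*) = (41.76 + 42.80 + 40.49 + 40.73 + 42.74 + 40.64 + 41.37 + 43.28 + 38.69 + 42.53 + 46.64 + 41.81 + 42.00 + 43.96 + 45.63) / 15 = 42.33800
bias = 42.33800 − 43.99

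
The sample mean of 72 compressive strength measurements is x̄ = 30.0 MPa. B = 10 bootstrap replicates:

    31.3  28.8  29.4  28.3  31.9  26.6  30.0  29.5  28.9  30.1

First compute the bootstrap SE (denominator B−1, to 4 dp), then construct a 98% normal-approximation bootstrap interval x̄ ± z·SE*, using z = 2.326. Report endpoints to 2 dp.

Mean of replicates = 29.4800; sum of squared deviations = 20.3160; SE* = √(20.3160/9) = 1.5024
Margin = 2.326 × 1.5024 = 3.495
Interval: 30.0 ± 3.495

(26.51, 33.49)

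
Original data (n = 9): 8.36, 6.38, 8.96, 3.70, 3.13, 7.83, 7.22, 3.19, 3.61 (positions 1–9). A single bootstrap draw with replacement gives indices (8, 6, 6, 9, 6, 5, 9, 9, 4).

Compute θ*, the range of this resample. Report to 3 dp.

θ* = 4.700

Resample values: 3.19, 7.83, 7.83, 3.61, 7.83, 3.13, 3.61, 3.61, 3.70.
Range = 7.83 − 3.13 = 4.700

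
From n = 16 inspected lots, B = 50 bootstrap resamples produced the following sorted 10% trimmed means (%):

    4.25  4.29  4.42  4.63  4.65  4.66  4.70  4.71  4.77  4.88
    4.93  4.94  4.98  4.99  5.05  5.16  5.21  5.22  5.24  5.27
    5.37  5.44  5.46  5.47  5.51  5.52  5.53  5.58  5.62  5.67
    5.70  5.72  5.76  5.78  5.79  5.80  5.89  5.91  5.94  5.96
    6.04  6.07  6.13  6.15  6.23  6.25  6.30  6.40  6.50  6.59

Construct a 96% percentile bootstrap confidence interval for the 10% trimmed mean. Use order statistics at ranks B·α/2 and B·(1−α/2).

α = 0.04; lower rank = 50 × 0.020 = 1; upper rank = 50 × 0.980 = 49.
The 1st smallest replicate is 4.25; the 49th is 6.50.

(4.25, 6.50)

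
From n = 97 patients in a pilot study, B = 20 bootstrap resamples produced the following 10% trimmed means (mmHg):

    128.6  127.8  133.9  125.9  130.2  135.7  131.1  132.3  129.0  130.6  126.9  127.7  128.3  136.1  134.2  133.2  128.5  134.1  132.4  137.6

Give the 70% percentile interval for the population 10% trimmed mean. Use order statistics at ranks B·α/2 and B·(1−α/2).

(127.7, 134.2)

Sorted replicates: 125.9, 126.9, 127.7, 127.8, 128.3, 128.5, 128.6, 129.0, 130.2, 130.6, 131.1, 132.3, 132.4, 133.2, 133.9, 134.1, 134.2, 135.7, 136.1, 137.6
α = 0.30; lower rank = 20 × 0.150 = 3; upper rank = 20 × 0.850 = 17.
The 3rd smallest replicate is 127.7; the 17th is 134.2.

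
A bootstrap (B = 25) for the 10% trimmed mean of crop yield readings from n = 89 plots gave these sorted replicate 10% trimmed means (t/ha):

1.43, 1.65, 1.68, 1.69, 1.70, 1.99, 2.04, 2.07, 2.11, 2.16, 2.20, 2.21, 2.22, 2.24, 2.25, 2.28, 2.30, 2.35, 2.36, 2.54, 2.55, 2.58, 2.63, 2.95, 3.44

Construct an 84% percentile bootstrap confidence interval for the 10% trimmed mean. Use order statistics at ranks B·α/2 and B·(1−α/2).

(1.65, 2.63)

α = 0.16; lower rank = 25 × 0.080 = 2; upper rank = 25 × 0.920 = 23.
The 2nd smallest replicate is 1.65; the 23rd is 2.63.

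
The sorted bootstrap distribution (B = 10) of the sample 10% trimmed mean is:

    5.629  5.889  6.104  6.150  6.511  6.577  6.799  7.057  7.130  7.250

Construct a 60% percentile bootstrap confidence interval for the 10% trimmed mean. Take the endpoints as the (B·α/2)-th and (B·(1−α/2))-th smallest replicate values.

(5.889, 7.057)

α = 0.40; lower rank = 10 × 0.200 = 2; upper rank = 10 × 0.800 = 8.
The 2nd smallest replicate is 5.889; the 8th is 7.057.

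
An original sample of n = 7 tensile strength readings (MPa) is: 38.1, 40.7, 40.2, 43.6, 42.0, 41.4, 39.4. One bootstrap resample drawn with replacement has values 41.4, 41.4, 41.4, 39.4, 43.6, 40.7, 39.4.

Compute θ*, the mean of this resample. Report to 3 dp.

θ* = 41.043

Mean = (41.4 + 41.4 + 41.4 + 39.4 + 43.6 + 40.7 + 39.4) / 7 = 287.30 / 7 = 41.043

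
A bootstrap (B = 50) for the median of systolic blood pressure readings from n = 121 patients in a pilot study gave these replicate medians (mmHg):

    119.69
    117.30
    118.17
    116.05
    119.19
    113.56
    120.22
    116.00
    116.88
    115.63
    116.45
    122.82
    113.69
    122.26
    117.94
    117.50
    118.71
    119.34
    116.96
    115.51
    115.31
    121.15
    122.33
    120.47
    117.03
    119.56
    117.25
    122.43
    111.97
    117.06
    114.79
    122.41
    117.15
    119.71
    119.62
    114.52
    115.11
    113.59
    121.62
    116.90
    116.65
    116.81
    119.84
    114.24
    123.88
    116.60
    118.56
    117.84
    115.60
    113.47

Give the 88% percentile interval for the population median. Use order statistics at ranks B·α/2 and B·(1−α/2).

(113.56, 122.41)

Sorted replicates: 111.97, 113.47, 113.56, 113.59, 113.69, 114.24, 114.52, 114.79, 115.11, 115.31, 115.51, 115.60, 115.63, 116.00, 116.05, 116.45, 116.60, 116.65, 116.81, 116.88, 116.90, 116.96, 117.03, 117.06, 117.15, 117.25, 117.30, 117.50, 117.84, 117.94, 118.17, 118.56, 118.71, 119.19, 119.34, 119.56, 119.62, 119.69, 119.71, 119.84, 120.22, 120.47, 121.15, 121.62, 122.26, 122.33, 122.41, 122.43, 122.82, 123.88
α = 0.12; lower rank = 50 × 0.060 = 3; upper rank = 50 × 0.940 = 47.
The 3rd smallest replicate is 113.56; the 47th is 122.41.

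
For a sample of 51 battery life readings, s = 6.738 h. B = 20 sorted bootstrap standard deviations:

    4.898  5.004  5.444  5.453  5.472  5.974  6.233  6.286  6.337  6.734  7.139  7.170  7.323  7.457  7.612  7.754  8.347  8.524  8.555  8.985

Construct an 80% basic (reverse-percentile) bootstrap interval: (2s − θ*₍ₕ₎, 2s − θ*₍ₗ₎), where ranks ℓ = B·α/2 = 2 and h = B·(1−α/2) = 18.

Percentile endpoints at ranks 2 and 18: θ*₍2₎ = 5.004, θ*₍18₎ = 8.524.
Basic interval reflects these around s:
  lower = 2 × 6.738 − 8.524 = 4.952
  upper = 2 × 6.738 − 5.004 = 8.472

(4.952, 8.472)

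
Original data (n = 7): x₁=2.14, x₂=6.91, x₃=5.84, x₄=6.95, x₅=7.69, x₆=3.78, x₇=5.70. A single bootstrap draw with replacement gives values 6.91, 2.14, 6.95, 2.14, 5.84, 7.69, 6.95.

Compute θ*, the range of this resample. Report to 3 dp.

Range = 7.69 − 2.14 = 5.550

θ* = 5.550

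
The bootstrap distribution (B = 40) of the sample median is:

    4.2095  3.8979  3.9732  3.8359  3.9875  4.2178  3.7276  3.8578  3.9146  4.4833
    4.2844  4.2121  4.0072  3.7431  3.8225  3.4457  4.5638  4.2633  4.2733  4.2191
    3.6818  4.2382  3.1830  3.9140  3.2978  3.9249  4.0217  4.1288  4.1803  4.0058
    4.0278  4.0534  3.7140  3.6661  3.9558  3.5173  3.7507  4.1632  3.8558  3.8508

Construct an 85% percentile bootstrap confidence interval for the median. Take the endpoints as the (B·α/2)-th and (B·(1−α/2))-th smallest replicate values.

(3.4457, 4.2733)

Sorted replicates: 3.1830, 3.2978, 3.4457, 3.5173, 3.6661, 3.6818, 3.7140, 3.7276, 3.7431, 3.7507, 3.8225, 3.8359, 3.8508, 3.8558, 3.8578, 3.8979, 3.9140, 3.9146, 3.9249, 3.9558, 3.9732, 3.9875, 4.0058, 4.0072, 4.0217, 4.0278, 4.0534, 4.1288, 4.1632, 4.1803, 4.2095, 4.2121, 4.2178, 4.2191, 4.2382, 4.2633, 4.2733, 4.2844, 4.4833, 4.5638
α = 0.15; lower rank = 40 × 0.075 = 3; upper rank = 40 × 0.925 = 37.
The 3rd smallest replicate is 3.4457; the 37th is 4.2733.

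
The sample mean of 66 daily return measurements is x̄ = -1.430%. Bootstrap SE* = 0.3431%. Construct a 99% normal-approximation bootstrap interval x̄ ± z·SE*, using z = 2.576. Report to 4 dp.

(-2.3138, -0.5462)

Margin = 2.576 × 0.3431 = 0.88383
Interval: -1.430 ± 0.88383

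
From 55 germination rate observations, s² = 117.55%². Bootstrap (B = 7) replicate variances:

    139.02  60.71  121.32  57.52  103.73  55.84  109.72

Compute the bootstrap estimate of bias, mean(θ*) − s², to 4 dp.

mean(θ*) = (139.02 + 60.71 + 121.32 + 57.52 + 103.73 + 55.84 + 109.72) / 7 = 92.55143
bias = 92.55143 − 117.55

bias = −24.9986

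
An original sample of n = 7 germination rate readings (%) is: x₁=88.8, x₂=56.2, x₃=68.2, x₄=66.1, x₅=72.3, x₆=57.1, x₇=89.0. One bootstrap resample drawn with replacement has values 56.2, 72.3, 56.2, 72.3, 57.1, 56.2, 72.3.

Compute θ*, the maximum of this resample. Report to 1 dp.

Maximum = 72.3

θ* = 72.3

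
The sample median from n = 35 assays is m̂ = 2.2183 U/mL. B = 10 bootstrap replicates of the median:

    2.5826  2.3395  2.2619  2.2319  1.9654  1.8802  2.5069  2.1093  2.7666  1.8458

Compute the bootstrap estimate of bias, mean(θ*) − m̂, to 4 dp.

mean(θ*) = (2.5826 + 2.3395 + 2.2619 + 2.2319 + 1.9654 + 1.8802 + 2.5069 + 2.1093 + 2.7666 + 1.8458) / 10 = 2.24901
bias = 2.24901 − 2.2183

bias = +0.0307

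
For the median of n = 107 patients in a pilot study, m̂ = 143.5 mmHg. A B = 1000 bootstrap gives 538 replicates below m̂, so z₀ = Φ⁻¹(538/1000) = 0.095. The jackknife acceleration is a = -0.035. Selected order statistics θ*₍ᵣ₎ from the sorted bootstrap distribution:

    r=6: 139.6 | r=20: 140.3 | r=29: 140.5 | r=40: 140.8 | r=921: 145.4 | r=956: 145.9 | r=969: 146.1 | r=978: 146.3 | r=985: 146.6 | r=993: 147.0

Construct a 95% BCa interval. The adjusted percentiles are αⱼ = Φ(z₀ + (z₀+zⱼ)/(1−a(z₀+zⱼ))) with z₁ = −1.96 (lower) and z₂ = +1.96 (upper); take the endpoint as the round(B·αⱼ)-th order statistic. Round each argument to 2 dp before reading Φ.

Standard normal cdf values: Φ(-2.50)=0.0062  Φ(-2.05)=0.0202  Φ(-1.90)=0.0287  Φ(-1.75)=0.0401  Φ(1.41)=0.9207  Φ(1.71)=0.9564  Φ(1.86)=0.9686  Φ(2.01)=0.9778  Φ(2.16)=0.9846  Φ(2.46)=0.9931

(140.5, 146.3)

Lower: z₀ + z₁ = 0.095 + (-1.960) = -1.865; 1 − a(z₀+z₁) = 1 − (-0.035)(-1.865) = 0.9347; argument = 0.095 + (-1.865)/0.9347 = -1.9002 → -1.90.
α₁ = Φ(-1.90) = 0.0287; rank = round(1000 × 0.0287) = 29; θ*₍29₎ = 140.5.
Upper: z₀ + z₂ = 2.055; 1 − a(z₀+z₂) = 1.0719; argument = 2.0121 → 2.01; α₂ = 0.9778; rank = 978; θ*₍978₎ = 146.3.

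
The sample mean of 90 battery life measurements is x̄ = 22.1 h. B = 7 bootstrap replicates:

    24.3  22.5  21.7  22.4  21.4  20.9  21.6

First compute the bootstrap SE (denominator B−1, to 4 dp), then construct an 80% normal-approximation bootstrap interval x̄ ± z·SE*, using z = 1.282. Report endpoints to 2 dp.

(20.67, 23.53)

Mean of replicates = 22.1143; sum of squared deviations = 7.4286; SE* = √(7.4286/6) = 1.1127
Margin = 1.282 × 1.1127 = 1.426
Interval: 22.1 ± 1.426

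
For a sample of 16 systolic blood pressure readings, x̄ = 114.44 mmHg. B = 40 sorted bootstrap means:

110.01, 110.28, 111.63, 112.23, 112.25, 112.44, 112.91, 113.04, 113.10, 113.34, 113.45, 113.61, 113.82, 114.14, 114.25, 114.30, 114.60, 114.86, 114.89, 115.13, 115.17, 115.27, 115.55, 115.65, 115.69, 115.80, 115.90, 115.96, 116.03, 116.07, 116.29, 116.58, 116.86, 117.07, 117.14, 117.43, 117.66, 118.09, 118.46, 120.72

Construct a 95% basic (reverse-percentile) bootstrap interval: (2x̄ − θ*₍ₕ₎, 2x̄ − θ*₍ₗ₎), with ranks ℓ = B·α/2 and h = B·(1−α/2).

Percentile endpoints at ranks 1 and 39: θ*₍1₎ = 110.01, θ*₍39₎ = 118.46.
Basic interval reflects these around x̄:
  lower = 2 × 114.44 − 118.46 = 110.42
  upper = 2 × 114.44 − 110.01 = 118.87

(110.42, 118.87)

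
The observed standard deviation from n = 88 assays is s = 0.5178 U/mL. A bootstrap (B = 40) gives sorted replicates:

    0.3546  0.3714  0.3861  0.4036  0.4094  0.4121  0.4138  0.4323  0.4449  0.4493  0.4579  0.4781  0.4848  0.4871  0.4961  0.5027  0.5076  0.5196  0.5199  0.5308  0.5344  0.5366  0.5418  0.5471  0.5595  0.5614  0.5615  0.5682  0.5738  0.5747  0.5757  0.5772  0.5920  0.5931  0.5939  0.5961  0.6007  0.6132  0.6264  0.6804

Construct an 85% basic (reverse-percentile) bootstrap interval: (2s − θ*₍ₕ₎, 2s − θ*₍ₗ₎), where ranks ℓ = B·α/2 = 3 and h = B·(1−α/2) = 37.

(0.4349, 0.6495)

Percentile endpoints at ranks 3 and 37: θ*₍3₎ = 0.3861, θ*₍37₎ = 0.6007.
Basic interval reflects these around s:
  lower = 2 × 0.5178 − 0.6007 = 0.4349
  upper = 2 × 0.5178 − 0.3861 = 0.6495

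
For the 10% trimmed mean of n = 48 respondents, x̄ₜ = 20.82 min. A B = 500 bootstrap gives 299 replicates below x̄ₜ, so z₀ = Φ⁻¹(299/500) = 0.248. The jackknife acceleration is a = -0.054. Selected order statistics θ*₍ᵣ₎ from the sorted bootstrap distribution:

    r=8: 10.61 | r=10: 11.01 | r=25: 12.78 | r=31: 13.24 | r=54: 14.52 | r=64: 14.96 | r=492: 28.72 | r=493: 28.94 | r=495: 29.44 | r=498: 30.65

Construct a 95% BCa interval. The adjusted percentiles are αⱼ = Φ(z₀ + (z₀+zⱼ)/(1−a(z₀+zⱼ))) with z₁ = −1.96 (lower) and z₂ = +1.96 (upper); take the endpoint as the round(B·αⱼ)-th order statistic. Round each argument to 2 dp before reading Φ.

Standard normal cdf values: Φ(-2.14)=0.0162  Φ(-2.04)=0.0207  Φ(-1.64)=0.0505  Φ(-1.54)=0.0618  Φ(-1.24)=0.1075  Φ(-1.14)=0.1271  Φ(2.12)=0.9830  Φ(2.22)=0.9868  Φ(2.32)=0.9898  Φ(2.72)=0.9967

(12.78, 28.94)

Lower: z₀ + z₁ = 0.248 + (-1.960) = -1.712; 1 − a(z₀+z₁) = 1 − (-0.054)(-1.712) = 0.9076; argument = 0.248 + (-1.712)/0.9076 = -1.6384 → -1.64.
α₁ = Φ(-1.64) = 0.0505; rank = round(500 × 0.0505) = 25; θ*₍25₎ = 12.78.
Upper: z₀ + z₂ = 2.208; 1 − a(z₀+z₂) = 1.1192; argument = 2.2208 → 2.22; α₂ = 0.9868; rank = 493; θ*₍493₎ = 28.94.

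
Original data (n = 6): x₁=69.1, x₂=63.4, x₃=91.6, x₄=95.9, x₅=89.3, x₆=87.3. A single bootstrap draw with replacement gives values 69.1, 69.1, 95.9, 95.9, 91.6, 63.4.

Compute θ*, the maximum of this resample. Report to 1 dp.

θ* = 95.9

Maximum = 95.9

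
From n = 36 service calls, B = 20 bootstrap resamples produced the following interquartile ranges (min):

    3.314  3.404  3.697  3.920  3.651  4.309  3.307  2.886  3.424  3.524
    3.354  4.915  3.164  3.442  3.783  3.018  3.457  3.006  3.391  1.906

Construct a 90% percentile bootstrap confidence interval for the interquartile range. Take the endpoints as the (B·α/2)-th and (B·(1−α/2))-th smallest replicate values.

Sorted replicates: 1.906, 2.886, 3.006, 3.018, 3.164, 3.307, 3.314, 3.354, 3.391, 3.404, 3.424, 3.442, 3.457, 3.524, 3.651, 3.697, 3.783, 3.920, 4.309, 4.915
α = 0.10; lower rank = 20 × 0.050 = 1; upper rank = 20 × 0.950 = 19.
The 1st smallest replicate is 1.906; the 19th is 4.309.

(1.906, 4.309)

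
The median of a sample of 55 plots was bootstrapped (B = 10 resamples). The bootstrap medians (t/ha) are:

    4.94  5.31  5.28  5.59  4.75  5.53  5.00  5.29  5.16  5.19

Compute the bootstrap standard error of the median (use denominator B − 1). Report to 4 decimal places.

SE* = 0.2580

Bootstrap SE is the standard deviation of the 10 replicate medians.
Mean of replicates: (4.94 + 5.31 + 5.28 + 5.59 + 4.75 + 5.53 + 5.00 + 5.29 + 5.16 + 5.19) / 10 = 52.04000 / 10 = 5.20400
Sum of squared deviations: (−0.26400)² + (+0.10600)² + (+0.07600)² + (+0.38600)² + (−0.45400)² + (+0.32600)² + (−0.20400)² + (+0.08600)² + (−0.04400)² + (−0.01400)² = 0.59924
Variance = 0.59924 / 9 = 0.06658
SE* = √0.06658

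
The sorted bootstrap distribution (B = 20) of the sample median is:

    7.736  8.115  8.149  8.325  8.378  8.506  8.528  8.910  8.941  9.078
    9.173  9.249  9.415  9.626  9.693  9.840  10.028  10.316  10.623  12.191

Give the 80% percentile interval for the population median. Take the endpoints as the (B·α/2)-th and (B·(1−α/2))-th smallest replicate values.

(8.115, 10.316)

α = 0.20; lower rank = 20 × 0.100 = 2; upper rank = 20 × 0.900 = 18.
The 2nd smallest replicate is 8.115; the 18th is 10.316.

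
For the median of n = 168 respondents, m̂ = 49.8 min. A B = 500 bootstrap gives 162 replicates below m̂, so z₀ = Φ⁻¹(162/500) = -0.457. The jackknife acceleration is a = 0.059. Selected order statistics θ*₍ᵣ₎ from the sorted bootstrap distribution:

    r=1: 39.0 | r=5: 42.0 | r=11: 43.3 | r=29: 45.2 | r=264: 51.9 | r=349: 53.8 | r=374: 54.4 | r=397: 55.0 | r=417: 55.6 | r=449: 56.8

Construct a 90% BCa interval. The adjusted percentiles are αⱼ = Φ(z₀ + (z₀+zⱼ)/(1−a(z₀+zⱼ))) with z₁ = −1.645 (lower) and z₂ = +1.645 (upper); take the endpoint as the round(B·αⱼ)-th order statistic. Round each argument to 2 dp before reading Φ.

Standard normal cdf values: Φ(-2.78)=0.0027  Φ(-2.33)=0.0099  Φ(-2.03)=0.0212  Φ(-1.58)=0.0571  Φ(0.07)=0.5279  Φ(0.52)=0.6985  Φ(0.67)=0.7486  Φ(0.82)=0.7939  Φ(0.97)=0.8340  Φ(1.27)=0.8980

Lower: z₀ + z₁ = -0.457 + (-1.645) = -2.102; 1 − a(z₀+z₁) = 1 − (0.059)(-2.102) = 1.1240; argument = -0.457 + (-2.102)/1.1240 = -2.3271 → -2.33.
α₁ = Φ(-2.33) = 0.0099; rank = round(500 × 0.0099) = 5; θ*₍5₎ = 42.0.
Upper: z₀ + z₂ = 1.188; 1 − a(z₀+z₂) = 0.9299; argument = 0.8205 → 0.82; α₂ = 0.7939; rank = 397; θ*₍397₎ = 55.0.

(42.0, 55.0)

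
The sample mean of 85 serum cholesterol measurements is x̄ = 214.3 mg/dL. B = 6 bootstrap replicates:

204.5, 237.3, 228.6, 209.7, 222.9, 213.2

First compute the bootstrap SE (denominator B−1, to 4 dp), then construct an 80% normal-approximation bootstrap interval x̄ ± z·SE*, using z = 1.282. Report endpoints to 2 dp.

Mean of replicates = 219.3667; sum of squared deviations = 771.8333; SE* = √(771.8333/5) = 12.4244
Margin = 1.282 × 12.4244 = 15.928
Interval: 214.3 ± 15.928

(198.37, 230.23)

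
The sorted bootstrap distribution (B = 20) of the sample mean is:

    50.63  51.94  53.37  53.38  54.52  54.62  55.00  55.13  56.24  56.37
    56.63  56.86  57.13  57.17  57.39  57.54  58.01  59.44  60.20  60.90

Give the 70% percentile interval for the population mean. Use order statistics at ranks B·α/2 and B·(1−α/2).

(53.37, 58.01)

α = 0.30; lower rank = 20 × 0.150 = 3; upper rank = 20 × 0.850 = 17.
The 3rd smallest replicate is 53.37; the 17th is 58.01.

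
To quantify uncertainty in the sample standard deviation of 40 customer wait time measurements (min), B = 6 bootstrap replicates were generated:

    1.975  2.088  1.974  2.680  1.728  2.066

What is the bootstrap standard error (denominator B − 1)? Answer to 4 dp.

Bootstrap SE is the standard deviation of the 6 replicate standard deviations.
Mean of replicates: (1.975 + 2.088 + 1.974 + 2.680 + 1.728 + 2.066) / 6 = 12.51100 / 6 = 2.08517
Sum of squared deviations: (−0.11017)² + (+0.00283)² + (−0.11117)² + (+0.59483)² + (−0.35717)² + (−0.01917)² = 0.50626
Variance = 0.50626 / 5 = 0.10125
SE* = √0.10125

SE* = 0.3182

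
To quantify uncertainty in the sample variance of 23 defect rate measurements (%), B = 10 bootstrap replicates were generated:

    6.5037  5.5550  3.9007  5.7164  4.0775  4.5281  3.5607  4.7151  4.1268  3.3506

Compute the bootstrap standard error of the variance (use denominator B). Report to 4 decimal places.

Bootstrap SE is the standard deviation of the 10 replicate variances.
Mean of replicates: (6.5037 + 5.5550 + 3.9007 + 5.7164 + 4.0775 + 4.5281 + 3.5607 + 4.7151 + 4.1268 + 3.3506) / 10 = 46.03460 / 10 = 4.60346
Sum of squared deviations: (+1.90024)² + (+0.95154)² + (−0.70276)² + (+1.11294)² + (−0.52596)² + (−0.07536)² + (−1.04276)² + (+0.11164)² + (−0.47666)² + (−1.25286)² = 9.42784
Variance = 9.42784 / 10 = 0.94278
SE* = √0.94278

SE* = 0.9710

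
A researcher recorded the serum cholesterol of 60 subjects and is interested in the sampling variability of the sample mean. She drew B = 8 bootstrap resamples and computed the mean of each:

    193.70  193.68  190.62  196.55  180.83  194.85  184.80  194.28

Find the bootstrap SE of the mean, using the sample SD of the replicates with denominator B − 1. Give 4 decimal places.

SE* = 5.5117

Bootstrap SE is the standard deviation of the 8 replicate means.
Mean of replicates: (193.70 + 193.68 + 190.62 + 196.55 + 180.83 + 194.85 + 184.80 + 194.28) / 8 = 1529.31000 / 8 = 191.16375
Sum of squared deviations: (+2.53625)² + (+2.51625)² + (−0.54375)² + (+5.38625)² + (−10.33375)² + (+3.68625)² + (−6.36375)² + (+3.11625)² = 212.65459
Variance = 212.65459 / 7 = 30.37923
SE* = √30.37923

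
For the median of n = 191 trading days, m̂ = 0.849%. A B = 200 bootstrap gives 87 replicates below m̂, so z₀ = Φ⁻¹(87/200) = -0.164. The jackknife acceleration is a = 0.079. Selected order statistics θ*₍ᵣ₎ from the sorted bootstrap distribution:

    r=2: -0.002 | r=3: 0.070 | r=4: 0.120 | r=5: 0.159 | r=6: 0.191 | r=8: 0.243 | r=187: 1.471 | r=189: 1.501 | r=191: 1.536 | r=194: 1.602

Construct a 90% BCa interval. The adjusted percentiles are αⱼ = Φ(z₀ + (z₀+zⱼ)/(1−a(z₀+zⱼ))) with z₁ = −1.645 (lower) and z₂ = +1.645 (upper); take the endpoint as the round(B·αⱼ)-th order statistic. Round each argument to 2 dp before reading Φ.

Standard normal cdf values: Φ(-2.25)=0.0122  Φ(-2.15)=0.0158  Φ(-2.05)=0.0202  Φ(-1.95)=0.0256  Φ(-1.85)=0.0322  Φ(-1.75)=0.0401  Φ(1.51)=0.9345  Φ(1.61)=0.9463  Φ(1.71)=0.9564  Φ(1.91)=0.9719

Lower: z₀ + z₁ = -0.164 + (-1.645) = -1.809; 1 − a(z₀+z₁) = 1 − (0.079)(-1.809) = 1.1429; argument = -0.164 + (-1.809)/1.1429 = -1.7468 → -1.75.
α₁ = Φ(-1.75) = 0.0401; rank = round(200 × 0.0401) = 8; θ*₍8₎ = 0.243.
Upper: z₀ + z₂ = 1.481; 1 − a(z₀+z₂) = 0.8830; argument = 1.5132 → 1.51; α₂ = 0.9345; rank = 187; θ*₍187₎ = 1.471.

(0.243, 1.471)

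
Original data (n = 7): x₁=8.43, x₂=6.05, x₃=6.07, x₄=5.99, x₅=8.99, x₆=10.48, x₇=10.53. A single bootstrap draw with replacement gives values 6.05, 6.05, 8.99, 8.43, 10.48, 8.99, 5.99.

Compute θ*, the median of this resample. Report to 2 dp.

Sorted: 5.99, 6.05, 6.05, 8.43, 8.99, 8.99, 10.48
Median = middle value = 8.43

θ* = 8.43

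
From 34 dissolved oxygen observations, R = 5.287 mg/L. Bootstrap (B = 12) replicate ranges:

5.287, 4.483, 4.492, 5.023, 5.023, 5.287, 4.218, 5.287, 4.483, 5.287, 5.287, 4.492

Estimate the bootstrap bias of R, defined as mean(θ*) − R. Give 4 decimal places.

bias = −0.3996

mean(θ*) = (5.287 + 4.483 + 4.492 + 5.023 + 5.023 + 5.287 + 4.218 + 5.287 + 4.483 + 5.287 + 5.287 + 4.492) / 12 = 4.88742
bias = 4.88742 − 5.287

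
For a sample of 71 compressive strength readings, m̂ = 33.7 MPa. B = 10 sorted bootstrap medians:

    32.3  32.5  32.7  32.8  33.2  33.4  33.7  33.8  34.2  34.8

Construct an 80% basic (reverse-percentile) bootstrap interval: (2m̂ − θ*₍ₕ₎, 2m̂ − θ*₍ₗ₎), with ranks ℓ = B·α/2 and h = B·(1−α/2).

Percentile endpoints at ranks 1 and 9: θ*₍1₎ = 32.3, θ*₍9₎ = 34.2.
Basic interval reflects these around m̂:
  lower = 2 × 33.7 − 34.2 = 33.2
  upper = 2 × 33.7 − 32.3 = 35.1

(33.2, 35.1)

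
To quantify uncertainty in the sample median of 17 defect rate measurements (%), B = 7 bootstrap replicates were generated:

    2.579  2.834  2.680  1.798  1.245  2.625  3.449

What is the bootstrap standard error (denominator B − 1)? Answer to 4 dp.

SE* = 0.7214

Bootstrap SE is the standard deviation of the 7 replicate medians.
Mean of replicates: (2.579 + 2.834 + 2.680 + 1.798 + 1.245 + 2.625 + 3.449) / 7 = 17.21000 / 7 = 2.45857
Sum of squared deviations: (+0.12043)² + (+0.37543)² + (+0.22143)² + (−0.66057)² + (−1.21357)² + (+0.16643)² + (+0.99043)² = 3.12224
Variance = 3.12224 / 6 = 0.52037
SE* = √0.52037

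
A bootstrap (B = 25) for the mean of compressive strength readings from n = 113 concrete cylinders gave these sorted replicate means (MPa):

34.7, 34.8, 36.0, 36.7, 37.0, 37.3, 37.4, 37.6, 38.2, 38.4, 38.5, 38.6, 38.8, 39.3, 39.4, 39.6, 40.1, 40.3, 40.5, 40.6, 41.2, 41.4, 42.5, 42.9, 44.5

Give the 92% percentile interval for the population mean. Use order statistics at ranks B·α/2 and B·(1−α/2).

α = 0.08; lower rank = 25 × 0.040 = 1; upper rank = 25 × 0.960 = 24.
The 1st smallest replicate is 34.7; the 24th is 42.9.

(34.7, 42.9)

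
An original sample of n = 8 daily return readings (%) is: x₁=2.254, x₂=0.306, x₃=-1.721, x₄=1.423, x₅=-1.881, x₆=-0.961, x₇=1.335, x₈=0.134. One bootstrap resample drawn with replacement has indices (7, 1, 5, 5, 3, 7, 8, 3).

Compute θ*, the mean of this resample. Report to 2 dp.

θ* = -0.27

Resample values: 1.335, 2.254, -1.881, -1.881, -1.721, 1.335, 0.134, -1.721.
Mean = (1.335 + 2.254 + (-1.881) + (-1.881) + (-1.721) + 1.335 + 0.134 + (-1.721)) / 8 = -2.1460 / 8 = -0.27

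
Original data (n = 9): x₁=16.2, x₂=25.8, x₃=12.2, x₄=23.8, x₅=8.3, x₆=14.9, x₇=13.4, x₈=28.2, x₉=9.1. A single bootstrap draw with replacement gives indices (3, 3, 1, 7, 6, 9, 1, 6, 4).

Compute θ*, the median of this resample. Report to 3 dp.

θ* = 14.900

Resample values: 12.2, 12.2, 16.2, 13.4, 14.9, 9.1, 16.2, 14.9, 23.8.
Sorted: 9.1, 12.2, 12.2, 13.4, 14.9, 14.9, 16.2, 16.2, 23.8
Median = middle value = 14.900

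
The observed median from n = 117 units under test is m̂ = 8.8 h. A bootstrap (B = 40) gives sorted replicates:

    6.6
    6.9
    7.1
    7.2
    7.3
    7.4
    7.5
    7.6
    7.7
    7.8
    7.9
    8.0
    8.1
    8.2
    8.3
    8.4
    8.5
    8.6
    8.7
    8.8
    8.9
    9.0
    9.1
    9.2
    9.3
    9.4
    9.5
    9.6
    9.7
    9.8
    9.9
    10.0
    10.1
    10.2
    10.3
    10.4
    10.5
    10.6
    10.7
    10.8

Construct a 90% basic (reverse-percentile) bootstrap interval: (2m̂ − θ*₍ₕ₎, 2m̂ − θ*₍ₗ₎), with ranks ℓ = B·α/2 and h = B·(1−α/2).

(7.0, 10.7)

Percentile endpoints at ranks 2 and 38: θ*₍2₎ = 6.9, θ*₍38₎ = 10.6.
Basic interval reflects these around m̂:
  lower = 2 × 8.8 − 10.6 = 7.0
  upper = 2 × 8.8 − 6.9 = 10.7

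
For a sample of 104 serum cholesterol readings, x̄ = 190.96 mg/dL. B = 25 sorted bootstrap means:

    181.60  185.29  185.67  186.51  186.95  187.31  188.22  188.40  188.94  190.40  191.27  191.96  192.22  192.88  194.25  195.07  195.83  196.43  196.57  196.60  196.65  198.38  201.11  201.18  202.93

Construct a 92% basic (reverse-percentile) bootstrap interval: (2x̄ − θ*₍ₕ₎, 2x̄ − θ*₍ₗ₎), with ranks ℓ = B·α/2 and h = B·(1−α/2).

(180.74, 200.32)

Percentile endpoints at ranks 1 and 24: θ*₍1₎ = 181.60, θ*₍24₎ = 201.18.
Basic interval reflects these around x̄:
  lower = 2 × 190.96 − 201.18 = 180.74
  upper = 2 × 190.96 − 181.60 = 200.32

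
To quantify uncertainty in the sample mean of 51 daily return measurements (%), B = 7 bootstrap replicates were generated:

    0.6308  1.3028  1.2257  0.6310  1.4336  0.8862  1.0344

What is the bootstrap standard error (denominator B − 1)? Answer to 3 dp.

Bootstrap SE is the standard deviation of the 7 replicate means.
Mean of replicates: (0.6308 + 1.3028 + 1.2257 + 0.6310 + 1.4336 + 0.8862 + 1.0344) / 7 = 7.14450 / 7 = 1.02064
Sum of squared deviations: (−0.38984)² + (+0.28216)² + (+0.20506)² + (−0.38964)² + (+0.41296)² + (−0.13444)² + (+0.01376)² = 0.61426
Variance = 0.61426 / 6 = 0.10238
SE* = √0.10238

SE* = 0.320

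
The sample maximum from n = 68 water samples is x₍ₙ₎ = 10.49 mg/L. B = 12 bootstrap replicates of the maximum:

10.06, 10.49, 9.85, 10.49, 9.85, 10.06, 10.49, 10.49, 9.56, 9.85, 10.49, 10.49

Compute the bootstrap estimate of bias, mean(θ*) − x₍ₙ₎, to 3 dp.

mean(θ*) = (10.06 + 10.49 + 9.85 + 10.49 + 9.85 + 10.06 + 10.49 + 10.49 + 9.56 + 9.85 + 10.49 + 10.49) / 12 = 10.1808
bias = 10.1808 − 10.49

bias = −0.309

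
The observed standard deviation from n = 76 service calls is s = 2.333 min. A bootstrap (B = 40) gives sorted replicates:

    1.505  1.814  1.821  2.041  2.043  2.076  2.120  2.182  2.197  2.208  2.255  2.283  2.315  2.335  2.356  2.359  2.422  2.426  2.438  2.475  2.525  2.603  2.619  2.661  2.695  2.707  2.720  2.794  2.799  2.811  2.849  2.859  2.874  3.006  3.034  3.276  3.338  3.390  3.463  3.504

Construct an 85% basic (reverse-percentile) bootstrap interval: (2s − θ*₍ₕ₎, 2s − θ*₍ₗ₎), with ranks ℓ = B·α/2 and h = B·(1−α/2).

(1.328, 2.845)

Percentile endpoints at ranks 3 and 37: θ*₍3₎ = 1.821, θ*₍37₎ = 3.338.
Basic interval reflects these around s:
  lower = 2 × 2.333 − 3.338 = 1.328
  upper = 2 × 2.333 − 1.821 = 2.845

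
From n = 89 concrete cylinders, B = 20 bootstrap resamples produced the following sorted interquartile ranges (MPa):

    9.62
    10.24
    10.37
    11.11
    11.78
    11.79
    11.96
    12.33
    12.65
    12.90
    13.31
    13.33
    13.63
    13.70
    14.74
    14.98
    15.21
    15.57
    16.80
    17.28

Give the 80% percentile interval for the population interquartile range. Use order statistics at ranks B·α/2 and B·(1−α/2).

α = 0.20; lower rank = 20 × 0.100 = 2; upper rank = 20 × 0.900 = 18.
The 2nd smallest replicate is 10.24; the 18th is 15.57.

(10.24, 15.57)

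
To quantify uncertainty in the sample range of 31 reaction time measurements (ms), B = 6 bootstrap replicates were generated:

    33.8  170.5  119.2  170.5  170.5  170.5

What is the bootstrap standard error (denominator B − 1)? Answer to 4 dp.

SE* = 55.5480

Bootstrap SE is the standard deviation of the 6 replicate ranges.
Mean of replicates: (33.8 + 170.5 + 119.2 + 170.5 + 170.5 + 170.5) / 6 = 835.00000 / 6 = 139.16667
Sum of squared deviations: (−105.36667)² + (+31.33333)² + (−19.96667)² + (+31.33333)² + (+31.33333)² + (+31.33333)² = 15427.91333
Variance = 15427.91333 / 5 = 3085.58267
SE* = √3085.58267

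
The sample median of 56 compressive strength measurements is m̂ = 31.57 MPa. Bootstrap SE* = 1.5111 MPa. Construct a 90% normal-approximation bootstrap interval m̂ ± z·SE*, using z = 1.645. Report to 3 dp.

(29.084, 34.056)

Margin = 1.645 × 1.5111 = 2.4858
Interval: 31.57 ± 2.4858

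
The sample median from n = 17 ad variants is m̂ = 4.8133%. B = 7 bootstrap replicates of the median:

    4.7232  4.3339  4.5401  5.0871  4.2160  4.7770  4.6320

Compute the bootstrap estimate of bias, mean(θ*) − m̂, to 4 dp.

bias = −0.1977

mean(θ*) = (4.7232 + 4.3339 + 4.5401 + 5.0871 + 4.2160 + 4.7770 + 4.6320) / 7 = 4.61561
bias = 4.61561 − 4.8133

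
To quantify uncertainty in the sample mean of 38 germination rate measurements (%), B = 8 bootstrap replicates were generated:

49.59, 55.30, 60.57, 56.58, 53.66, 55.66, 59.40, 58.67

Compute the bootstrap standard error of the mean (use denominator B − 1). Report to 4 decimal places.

Bootstrap SE is the standard deviation of the 8 replicate means.
Mean of replicates: (49.59 + 55.30 + 60.57 + 56.58 + 53.66 + 55.66 + 59.40 + 58.67) / 8 = 449.43000 / 8 = 56.17875
Sum of squared deviations: (−6.58875)² + (−0.87875)² + (+4.39125)² + (+0.40125)² + (−2.51875)² + (−0.51875)² + (+3.22125)² + (+2.49125)² = 86.82389
Variance = 86.82389 / 7 = 12.40341
SE* = √12.40341

SE* = 3.5218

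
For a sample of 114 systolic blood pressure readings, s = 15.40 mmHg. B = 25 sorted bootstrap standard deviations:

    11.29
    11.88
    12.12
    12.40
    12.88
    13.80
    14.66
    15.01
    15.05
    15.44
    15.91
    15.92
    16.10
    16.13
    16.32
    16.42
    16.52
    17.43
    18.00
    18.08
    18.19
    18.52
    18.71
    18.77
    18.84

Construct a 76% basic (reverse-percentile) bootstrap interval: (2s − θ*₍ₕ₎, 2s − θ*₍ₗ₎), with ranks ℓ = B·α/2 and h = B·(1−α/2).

Percentile endpoints at ranks 3 and 22: θ*₍3₎ = 12.12, θ*₍22₎ = 18.52.
Basic interval reflects these around s:
  lower = 2 × 15.40 − 18.52 = 12.28
  upper = 2 × 15.40 − 12.12 = 18.68

(12.28, 18.68)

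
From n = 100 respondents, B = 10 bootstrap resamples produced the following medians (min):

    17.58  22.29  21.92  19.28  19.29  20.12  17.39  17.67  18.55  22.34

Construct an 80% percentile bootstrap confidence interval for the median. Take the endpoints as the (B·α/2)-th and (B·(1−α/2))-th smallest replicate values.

(17.39, 22.29)

Sorted replicates: 17.39, 17.58, 17.67, 18.55, 19.28, 19.29, 20.12, 21.92, 22.29, 22.34
α = 0.20; lower rank = 10 × 0.100 = 1; upper rank = 10 × 0.900 = 9.
The 1st smallest replicate is 17.39; the 9th is 22.29.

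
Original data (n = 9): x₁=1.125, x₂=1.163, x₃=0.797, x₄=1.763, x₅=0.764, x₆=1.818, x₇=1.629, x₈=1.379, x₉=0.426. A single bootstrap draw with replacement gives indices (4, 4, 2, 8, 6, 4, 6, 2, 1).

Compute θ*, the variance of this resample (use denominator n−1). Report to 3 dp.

Resample values: 1.763, 1.763, 1.163, 1.379, 1.818, 1.763, 1.818, 1.163, 1.125.
Mean = 1.5283; sum of squared deviations = 0.7849
s² = 0.7849 / 8 = 0.0981

θ* = 0.098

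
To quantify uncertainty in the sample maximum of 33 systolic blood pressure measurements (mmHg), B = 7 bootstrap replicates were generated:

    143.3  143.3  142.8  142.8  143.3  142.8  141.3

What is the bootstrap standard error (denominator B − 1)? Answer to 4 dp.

SE* = 0.7071

Bootstrap SE is the standard deviation of the 7 replicate maximums.
Mean of replicates: (143.3 + 143.3 + 142.8 + 142.8 + 143.3 + 142.8 + 141.3) / 7 = 999.60000 / 7 = 142.80000
Sum of squared deviations: (+0.50000)² + (+0.50000)² + (+0.00000)² + (+0.00000)² + (+0.50000)² + (+0.00000)² + (−1.50000)² = 3.00000
Variance = 3.00000 / 6 = 0.50000
SE* = √0.50000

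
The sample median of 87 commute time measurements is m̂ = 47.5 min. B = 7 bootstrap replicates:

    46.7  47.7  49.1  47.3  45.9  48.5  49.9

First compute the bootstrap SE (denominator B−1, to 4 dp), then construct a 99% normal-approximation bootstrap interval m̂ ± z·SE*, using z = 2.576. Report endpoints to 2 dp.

Mean of replicates = 47.8714; sum of squared deviations = 11.6343; SE* = √(11.6343/6) = 1.3925
Margin = 2.576 × 1.3925 = 3.587
Interval: 47.5 ± 3.587

(43.91, 51.09)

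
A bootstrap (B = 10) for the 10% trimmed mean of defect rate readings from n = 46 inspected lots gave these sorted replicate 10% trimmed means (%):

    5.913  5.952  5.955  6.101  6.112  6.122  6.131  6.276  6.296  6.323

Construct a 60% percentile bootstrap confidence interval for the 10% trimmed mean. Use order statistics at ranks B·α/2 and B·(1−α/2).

(5.952, 6.276)

α = 0.40; lower rank = 10 × 0.200 = 2; upper rank = 10 × 0.800 = 8.
The 2nd smallest replicate is 5.952; the 8th is 6.276.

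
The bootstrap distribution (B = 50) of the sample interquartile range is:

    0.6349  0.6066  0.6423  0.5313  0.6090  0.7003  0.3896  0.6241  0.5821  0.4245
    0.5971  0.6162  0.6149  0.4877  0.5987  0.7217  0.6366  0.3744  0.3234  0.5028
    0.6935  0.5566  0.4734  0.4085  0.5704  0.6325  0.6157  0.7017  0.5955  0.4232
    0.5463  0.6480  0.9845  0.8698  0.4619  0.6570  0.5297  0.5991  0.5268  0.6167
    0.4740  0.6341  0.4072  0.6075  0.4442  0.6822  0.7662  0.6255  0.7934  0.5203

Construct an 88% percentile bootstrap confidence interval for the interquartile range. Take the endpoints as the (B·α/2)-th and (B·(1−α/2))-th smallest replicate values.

Sorted replicates: 0.3234, 0.3744, 0.3896, 0.4072, 0.4085, 0.4232, 0.4245, 0.4442, 0.4619, 0.4734, 0.4740, 0.4877, 0.5028, 0.5203, 0.5268, 0.5297, 0.5313, 0.5463, 0.5566, 0.5704, 0.5821, 0.5955, 0.5971, 0.5987, 0.5991, 0.6066, 0.6075, 0.6090, 0.6149, 0.6157, 0.6162, 0.6167, 0.6241, 0.6255, 0.6325, 0.6341, 0.6349, 0.6366, 0.6423, 0.6480, 0.6570, 0.6822, 0.6935, 0.7003, 0.7017, 0.7217, 0.7662, 0.7934, 0.8698, 0.9845
α = 0.12; lower rank = 50 × 0.060 = 3; upper rank = 50 × 0.940 = 47.
The 3rd smallest replicate is 0.3896; the 47th is 0.7662.

(0.3896, 0.7662)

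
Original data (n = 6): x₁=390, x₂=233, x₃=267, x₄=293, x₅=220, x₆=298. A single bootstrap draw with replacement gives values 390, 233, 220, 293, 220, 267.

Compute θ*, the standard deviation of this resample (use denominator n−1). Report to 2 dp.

θ* = 65.28

Mean = 270.5000; sum of squared deviations = 21305.5000
s² = 21305.5000 / 5 = 4261.1000
s = √4261.1000 = 65.28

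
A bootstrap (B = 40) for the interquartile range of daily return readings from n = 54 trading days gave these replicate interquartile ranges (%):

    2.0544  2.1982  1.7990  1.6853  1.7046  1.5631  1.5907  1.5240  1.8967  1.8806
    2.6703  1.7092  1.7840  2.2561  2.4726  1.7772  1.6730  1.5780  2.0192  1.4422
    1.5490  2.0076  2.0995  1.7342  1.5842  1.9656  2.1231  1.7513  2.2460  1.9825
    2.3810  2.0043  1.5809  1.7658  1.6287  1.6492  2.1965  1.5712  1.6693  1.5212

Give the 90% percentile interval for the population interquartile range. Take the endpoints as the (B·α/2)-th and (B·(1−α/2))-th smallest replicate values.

(1.5212, 2.3810)

Sorted replicates: 1.4422, 1.5212, 1.5240, 1.5490, 1.5631, 1.5712, 1.5780, 1.5809, 1.5842, 1.5907, 1.6287, 1.6492, 1.6693, 1.6730, 1.6853, 1.7046, 1.7092, 1.7342, 1.7513, 1.7658, 1.7772, 1.7840, 1.7990, 1.8806, 1.8967, 1.9656, 1.9825, 2.0043, 2.0076, 2.0192, 2.0544, 2.0995, 2.1231, 2.1965, 2.1982, 2.2460, 2.2561, 2.3810, 2.4726, 2.6703
α = 0.10; lower rank = 40 × 0.050 = 2; upper rank = 40 × 0.950 = 38.
The 2nd smallest replicate is 1.5212; the 38th is 2.3810.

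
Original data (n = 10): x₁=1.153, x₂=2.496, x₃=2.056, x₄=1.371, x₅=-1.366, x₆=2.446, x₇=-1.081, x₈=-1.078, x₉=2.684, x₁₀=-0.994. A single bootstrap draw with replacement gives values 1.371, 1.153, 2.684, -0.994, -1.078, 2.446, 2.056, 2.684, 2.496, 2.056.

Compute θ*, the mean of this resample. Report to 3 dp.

Mean = (1.371 + 1.153 + 2.684 + (-0.994) + (-1.078) + 2.446 + 2.056 + 2.684 + 2.496 + 2.056) / 10 = 14.8740 / 10 = 1.487

θ* = 1.487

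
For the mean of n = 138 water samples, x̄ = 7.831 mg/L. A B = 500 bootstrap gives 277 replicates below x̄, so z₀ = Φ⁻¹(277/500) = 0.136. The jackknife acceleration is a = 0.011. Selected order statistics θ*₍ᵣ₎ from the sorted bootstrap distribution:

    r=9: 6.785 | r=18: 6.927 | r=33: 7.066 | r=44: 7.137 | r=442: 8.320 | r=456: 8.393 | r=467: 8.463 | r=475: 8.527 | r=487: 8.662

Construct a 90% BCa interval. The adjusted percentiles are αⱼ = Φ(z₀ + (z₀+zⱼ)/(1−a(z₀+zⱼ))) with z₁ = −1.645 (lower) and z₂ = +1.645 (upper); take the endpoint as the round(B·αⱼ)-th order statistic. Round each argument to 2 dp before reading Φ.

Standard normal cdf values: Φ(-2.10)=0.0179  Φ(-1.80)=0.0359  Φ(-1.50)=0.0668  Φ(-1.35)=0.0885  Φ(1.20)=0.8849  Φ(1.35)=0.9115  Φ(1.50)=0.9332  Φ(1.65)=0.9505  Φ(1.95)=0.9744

Lower: z₀ + z₁ = 0.136 + (-1.645) = -1.509; 1 − a(z₀+z₁) = 1 − (0.011)(-1.509) = 1.0166; argument = 0.136 + (-1.509)/1.0166 = -1.3484 → -1.35.
α₁ = Φ(-1.35) = 0.0885; rank = round(500 × 0.0885) = 44; θ*₍44₎ = 7.137.
Upper: z₀ + z₂ = 1.781; 1 − a(z₀+z₂) = 0.9804; argument = 1.9526 → 1.95; α₂ = 0.9744; rank = 487; θ*₍487₎ = 8.662.

(7.137, 8.662)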